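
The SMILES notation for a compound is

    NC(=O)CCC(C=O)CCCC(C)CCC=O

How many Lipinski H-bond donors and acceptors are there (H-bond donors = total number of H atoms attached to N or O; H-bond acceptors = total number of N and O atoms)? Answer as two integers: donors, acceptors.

2, 4

Donors: find every N or O and count the H atoms it carries.
  atom 1 (N): bond orders sum to 1 → 2 H
  atom 3 (O): bond orders sum to 2 → 0 H
  atom 8 (O): bond orders sum to 2 → 0 H
  atom 17 (O): bond orders sum to 2 → 0 H
Lipinski HBD = 2.
Acceptors: N atoms = 1, O atoms = 3 → HBA = 4.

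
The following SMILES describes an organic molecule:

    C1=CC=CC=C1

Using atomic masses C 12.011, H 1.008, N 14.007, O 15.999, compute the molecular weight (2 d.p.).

First, the molecular formula is C6H6 (counting implicit H from valence).
  C: 6 × 12.011 = 72.066
  H: 6 × 1.008 = 6.048
Sum: 6×12.011 + 6×1.008 = 78.114 → 78.11 g/mol.

78.11 g/mol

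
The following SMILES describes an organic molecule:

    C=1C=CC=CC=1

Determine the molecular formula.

C6H6

Walk through each heavy atom and fill implicit hydrogens from standard valence (C 4, N 3, O 2, S 2, halogen 1):
  atom 1: C, bond orders sum to 3 (valence 4) → 1 H
  atom 2: C, bond orders sum to 3 (valence 4) → 1 H
  atom 3: C, bond orders sum to 3 (valence 4) → 1 H
  atom 4: C, bond orders sum to 3 (valence 4) → 1 H
  atom 5: C, bond orders sum to 3 (valence 4) → 1 H
  atom 6: C, bond orders sum to 3 (valence 4) → 1 H
Totals → C:6, H:6.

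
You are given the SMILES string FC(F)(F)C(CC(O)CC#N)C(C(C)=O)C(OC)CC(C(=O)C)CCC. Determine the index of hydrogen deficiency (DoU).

Degree of unsaturation = (number of rings) + (number of π bonds).
Ring closures in the SMILES: 0.
π bonds: 2 double bonds (each 1 DoU), 1 triple bond (each 2 DoU) → 4 DoU from unsaturation.
Total DoU = 0 + 4 = 4.

4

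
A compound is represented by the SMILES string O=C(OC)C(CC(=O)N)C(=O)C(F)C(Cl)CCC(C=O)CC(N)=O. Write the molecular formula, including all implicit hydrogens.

Walk through each heavy atom and fill implicit hydrogens from standard valence (C 4, N 3, O 2, S 2, halogen 1):
  atom 1: O, bond orders sum to 2 (valence 2) → 0 H
  atom 2: C, bond orders sum to 4 (valence 4) → 0 H
  atom 3: O, bond orders sum to 2 (valence 2) → 0 H
  atom 4: C, bond orders sum to 1 (valence 4) → 3 H
  atom 5: C, bond orders sum to 3 (valence 4) → 1 H
  atom 6: C, bond orders sum to 2 (valence 4) → 2 H
  atom 7: C, bond orders sum to 4 (valence 4) → 0 H
  atom 8: O, bond orders sum to 2 (valence 2) → 0 H
  atom 9: N, bond orders sum to 1 (valence 3) → 2 H
  atom 10: C, bond orders sum to 4 (valence 4) → 0 H
  atom 11: O, bond orders sum to 2 (valence 2) → 0 H
  atom 12: C, bond orders sum to 3 (valence 4) → 1 H
  atom 13: F (halogen, monovalent) → 0 H
  atom 14: C, bond orders sum to 3 (valence 4) → 1 H
  atom 15: Cl (halogen, monovalent) → 0 H
  atom 16: C, bond orders sum to 2 (valence 4) → 2 H
  atom 17: C, bond orders sum to 2 (valence 4) → 2 H
  atom 18: C, bond orders sum to 3 (valence 4) → 1 H
  atom 19: C, bond orders sum to 3 (valence 4) → 1 H
  atom 20: O, bond orders sum to 2 (valence 2) → 0 H
  atom 21: C, bond orders sum to 2 (valence 4) → 2 H
  atom 22: C, bond orders sum to 4 (valence 4) → 0 H
  atom 23: N, bond orders sum to 1 (valence 3) → 2 H
  atom 24: O, bond orders sum to 2 (valence 2) → 0 H
Totals → C:14, H:20, Cl:1, F:1, N:2, O:6.

C14H20ClFN2O6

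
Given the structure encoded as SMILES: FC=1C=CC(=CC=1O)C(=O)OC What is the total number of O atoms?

Scan the SMILES for O atoms (remember two-letter symbols like Cl and Br are single atoms).
Oxygen count: 3.

3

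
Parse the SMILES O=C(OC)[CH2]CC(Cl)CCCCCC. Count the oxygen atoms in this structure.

2

Scan the SMILES for O atoms (remember two-letter symbols like Cl and Br are single atoms).
Oxygen count: 2.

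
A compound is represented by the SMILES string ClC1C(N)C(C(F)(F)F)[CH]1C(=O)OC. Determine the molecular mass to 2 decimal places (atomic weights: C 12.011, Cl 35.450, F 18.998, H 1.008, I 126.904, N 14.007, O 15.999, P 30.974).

First, the molecular formula is C7H9ClF3NO2 (counting implicit H from valence).
  C: 7 × 12.011 = 84.077
  Cl: 1 × 35.450 = 35.450
  F: 3 × 18.998 = 56.994
  H: 9 × 1.008 = 9.072
  N: 1 × 14.007 = 14.007
  O: 2 × 15.999 = 31.998
Sum: 7×12.011 + 1×35.450 + 3×18.998 + 9×1.008 + 1×14.007 + 2×15.999 = 231.598 → 231.60 g/mol.

231.60 g/mol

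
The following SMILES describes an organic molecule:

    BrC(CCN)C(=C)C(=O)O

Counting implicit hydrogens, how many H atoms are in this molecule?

10

Walk through each heavy atom and fill implicit hydrogens from standard valence (C 4, N 3, O 2, S 2, halogen 1):
  atom 1: Br (halogen, monovalent) → 0 H
  atom 2: C, bond orders sum to 3 (valence 4) → 1 H
  atom 3: C, bond orders sum to 2 (valence 4) → 2 H
  atom 4: C, bond orders sum to 2 (valence 4) → 2 H
  atom 5: N, bond orders sum to 1 (valence 3) → 2 H
  atom 6: C, bond orders sum to 4 (valence 4) → 0 H
  atom 7: C, bond orders sum to 2 (valence 4) → 2 H
  atom 8: C, bond orders sum to 4 (valence 4) → 0 H
  atom 9: O, bond orders sum to 2 (valence 2) → 0 H
  atom 10: O, bond orders sum to 1 (valence 2) → 1 H
Total hydrogens: 10.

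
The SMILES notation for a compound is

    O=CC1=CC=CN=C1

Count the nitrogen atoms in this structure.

1

Scan the SMILES for N atoms (remember two-letter symbols like Cl and Br are single atoms).
Nitrogen count: 1.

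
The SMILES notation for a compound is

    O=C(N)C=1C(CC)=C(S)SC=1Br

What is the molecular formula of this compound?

C7H8BrNOS2

Walk through each heavy atom and fill implicit hydrogens from standard valence (C 4, N 3, O 2, S 2, halogen 1):
  atom 1: O, bond orders sum to 2 (valence 2) → 0 H
  atom 2: C, bond orders sum to 4 (valence 4) → 0 H
  atom 3: N, bond orders sum to 1 (valence 3) → 2 H
  atom 4: C, bond orders sum to 4 (valence 4) → 0 H
  atom 5: C, bond orders sum to 4 (valence 4) → 0 H
  atom 6: C, bond orders sum to 2 (valence 4) → 2 H
  atom 7: C, bond orders sum to 1 (valence 4) → 3 H
  atom 8: C, bond orders sum to 4 (valence 4) → 0 H
  atom 9: S, bond orders sum to 1 (valence 2) → 1 H
  atom 10: S, bond orders sum to 2 (valence 2) → 0 H
  atom 11: C, bond orders sum to 4 (valence 4) → 0 H
  atom 12: Br (halogen, monovalent) → 0 H
Totals → C:7, H:8, Br:1, N:1, O:1, S:2.
In Hill order: C7H8BrNOS2.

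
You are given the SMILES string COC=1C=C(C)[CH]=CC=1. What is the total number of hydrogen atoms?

Walk through each heavy atom and fill implicit hydrogens from standard valence (C 4, N 3, O 2, S 2, halogen 1):
  atom 1: C, bond orders sum to 1 (valence 4) → 3 H
  atom 2: O, bond orders sum to 2 (valence 2) → 0 H
  atom 3: C, bond orders sum to 4 (valence 4) → 0 H
  atom 4: C, bond orders sum to 3 (valence 4) → 1 H
  atom 5: C, bond orders sum to 4 (valence 4) → 0 H
  atom 6: C, bond orders sum to 1 (valence 4) → 3 H
  atom 7: C with explicit H count 1
  atom 8: C, bond orders sum to 3 (valence 4) → 1 H
  atom 9: C, bond orders sum to 3 (valence 4) → 1 H
Total hydrogens: 10.

10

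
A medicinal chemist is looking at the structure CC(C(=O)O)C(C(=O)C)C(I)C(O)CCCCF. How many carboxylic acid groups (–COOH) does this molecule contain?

The carboxylic acid motif appears at heavy-atom position 3 in the SMILES.
Other groups present: 1 hydroxyl, 1 ketone.
Carboxylic acid count: 1.

1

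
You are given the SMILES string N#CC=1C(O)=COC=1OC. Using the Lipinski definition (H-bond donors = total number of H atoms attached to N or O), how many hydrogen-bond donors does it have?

Donors: find every N or O and count the H atoms it carries.
  atom 1 (N): bond orders sum to 3 → 0 H
  atom 5 (O): bond orders sum to 1 → 1 H
  atom 7 (O): bond orders sum to 2 → 0 H
  atom 9 (O): bond orders sum to 2 → 0 H
Lipinski HBD = 1.

1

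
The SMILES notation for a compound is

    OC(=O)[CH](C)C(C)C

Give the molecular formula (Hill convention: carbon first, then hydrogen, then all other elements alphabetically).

Walk through each heavy atom and fill implicit hydrogens from standard valence (C 4, N 3, O 2, S 2, halogen 1):
  atom 1: O, bond orders sum to 1 (valence 2) → 1 H
  atom 2: C, bond orders sum to 4 (valence 4) → 0 H
  atom 3: O, bond orders sum to 2 (valence 2) → 0 H
  atom 4: C with explicit H count 1
  atom 5: C, bond orders sum to 1 (valence 4) → 3 H
  atom 6: C, bond orders sum to 3 (valence 4) → 1 H
  atom 7: C, bond orders sum to 1 (valence 4) → 3 H
  atom 8: C, bond orders sum to 1 (valence 4) → 3 H
Totals → C:6, H:12, O:2.

C6H12O2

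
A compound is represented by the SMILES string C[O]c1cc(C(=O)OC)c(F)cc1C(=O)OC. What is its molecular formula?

C11H11FO5

Walk through each heavy atom and fill implicit hydrogens from standard valence (C 4, N 3, O 2, S 2, halogen 1); for lowercase aromatic atoms, an aromatic c carries 1 H when it has two neighbours and 0 H with three, and aromatic n carries 0 H:
  atom 1: C, bond orders sum to 1 (valence 4) → 3 H
  atom 2: O with explicit H count 0
  atom 3: aromatic c, 3 neighbours → 0 H
  atom 4: aromatic c, 2 neighbours → 1 H
  atom 5: aromatic c, 3 neighbours → 0 H
  atom 6: C, bond orders sum to 4 (valence 4) → 0 H
  atom 7: O, bond orders sum to 2 (valence 2) → 0 H
  atom 8: O, bond orders sum to 2 (valence 2) → 0 H
  atom 9: C, bond orders sum to 1 (valence 4) → 3 H
  atom 10: aromatic c, 3 neighbours → 0 H
  atom 11: F (halogen, monovalent) → 0 H
  atom 12: aromatic c, 2 neighbours → 1 H
  atom 13: aromatic c, 3 neighbours → 0 H
  atom 14: C, bond orders sum to 4 (valence 4) → 0 H
  atom 15: O, bond orders sum to 2 (valence 2) → 0 H
  atom 16: O, bond orders sum to 2 (valence 2) → 0 H
  atom 17: C, bond orders sum to 1 (valence 4) → 3 H
Totals → C:11, H:11, F:1, O:5.
In Hill order: C11H11FO5.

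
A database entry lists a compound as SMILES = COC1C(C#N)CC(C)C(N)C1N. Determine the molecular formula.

Walk through each heavy atom and fill implicit hydrogens from standard valence (C 4, N 3, O 2, S 2, halogen 1):
  atom 1: C, bond orders sum to 1 (valence 4) → 3 H
  atom 2: O, bond orders sum to 2 (valence 2) → 0 H
  atom 3: C, bond orders sum to 3 (valence 4) → 1 H
  atom 4: C, bond orders sum to 3 (valence 4) → 1 H
  atom 5: C, bond orders sum to 4 (valence 4) → 0 H
  atom 6: N, bond orders sum to 3 (valence 3) → 0 H
  atom 7: C, bond orders sum to 2 (valence 4) → 2 H
  atom 8: C, bond orders sum to 3 (valence 4) → 1 H
  atom 9: C, bond orders sum to 1 (valence 4) → 3 H
  atom 10: C, bond orders sum to 3 (valence 4) → 1 H
  atom 11: N, bond orders sum to 1 (valence 3) → 2 H
  atom 12: C, bond orders sum to 3 (valence 4) → 1 H
  atom 13: N, bond orders sum to 1 (valence 3) → 2 H
Totals → C:9, H:17, N:3, O:1.

C9H17N3O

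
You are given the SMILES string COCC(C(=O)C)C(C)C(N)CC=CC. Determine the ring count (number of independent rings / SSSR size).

0

In SMILES, each pair of matching ring-closure digits denotes one ring-closing bond; the number of such bonds equals the number of independent rings.
Ring-closure bonds here: 0.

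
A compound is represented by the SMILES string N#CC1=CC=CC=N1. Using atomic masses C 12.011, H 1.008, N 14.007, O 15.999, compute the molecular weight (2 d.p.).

104.11 g/mol

First, the molecular formula is C6H4N2 (counting implicit H from valence).
  C: 6 × 12.011 = 72.066
  H: 4 × 1.008 = 4.032
  N: 2 × 14.007 = 28.014
Sum: 6×12.011 + 4×1.008 + 2×14.007 = 104.112 → 104.11 g/mol.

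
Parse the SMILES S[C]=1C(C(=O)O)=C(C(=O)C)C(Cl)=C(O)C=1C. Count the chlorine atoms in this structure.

Scan the SMILES for Cl atoms (remember two-letter symbols like Cl and Br are single atoms).
Chlorine count: 1.

1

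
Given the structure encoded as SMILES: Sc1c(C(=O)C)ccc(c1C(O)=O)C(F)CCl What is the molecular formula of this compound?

C11H10ClFO3S

Walk through each heavy atom and fill implicit hydrogens from standard valence (C 4, N 3, O 2, S 2, halogen 1); for lowercase aromatic atoms, an aromatic c carries 1 H when it has two neighbours and 0 H with three, and aromatic n carries 0 H:
  atom 1: S, bond orders sum to 1 (valence 2) → 1 H
  atom 2: aromatic c, 3 neighbours → 0 H
  atom 3: aromatic c, 3 neighbours → 0 H
  atom 4: C, bond orders sum to 4 (valence 4) → 0 H
  atom 5: O, bond orders sum to 2 (valence 2) → 0 H
  atom 6: C, bond orders sum to 1 (valence 4) → 3 H
  atom 7: aromatic c, 2 neighbours → 1 H
  atom 8: aromatic c, 2 neighbours → 1 H
  atom 9: aromatic c, 3 neighbours → 0 H
  atom 10: aromatic c, 3 neighbours → 0 H
  atom 11: C, bond orders sum to 4 (valence 4) → 0 H
  atom 12: O, bond orders sum to 1 (valence 2) → 1 H
  atom 13: O, bond orders sum to 2 (valence 2) → 0 H
  atom 14: C, bond orders sum to 3 (valence 4) → 1 H
  atom 15: F (halogen, monovalent) → 0 H
  atom 16: C, bond orders sum to 2 (valence 4) → 2 H
  atom 17: Cl (halogen, monovalent) → 0 H
Totals → C:11, H:10, Cl:1, F:1, O:3, S:1.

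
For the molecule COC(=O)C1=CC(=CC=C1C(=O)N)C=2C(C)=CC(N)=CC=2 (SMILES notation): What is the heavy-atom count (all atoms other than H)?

21

Every atom symbol written in the SMILES (organic subset) is one heavy atom; implicit H are not written.
Heavy atoms by element → C:16, N:2, O:3.
Total: 21.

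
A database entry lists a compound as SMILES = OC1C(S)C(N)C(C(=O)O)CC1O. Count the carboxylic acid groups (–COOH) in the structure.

The carboxylic acid motif appears at heavy-atom position 8 in the SMILES.
Other groups present: 2 hydroxyl, 1 primary amine, 1 thiol.
Carboxylic acid count: 1.

1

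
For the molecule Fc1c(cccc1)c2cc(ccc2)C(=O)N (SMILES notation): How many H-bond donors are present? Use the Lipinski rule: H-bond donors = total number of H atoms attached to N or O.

2

Donors: find every N or O and count the H atoms it carries.
  atom 15 (O): bond orders sum to 2 → 0 H
  atom 16 (N): bond orders sum to 1 → 2 H
Lipinski HBD = 2.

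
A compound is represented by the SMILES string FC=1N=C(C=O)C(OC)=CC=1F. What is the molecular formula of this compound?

C7H5F2NO2

Walk through each heavy atom and fill implicit hydrogens from standard valence (C 4, N 3, O 2, S 2, halogen 1):
  atom 1: F (halogen, monovalent) → 0 H
  atom 2: C, bond orders sum to 4 (valence 4) → 0 H
  atom 3: N, bond orders sum to 3 (valence 3) → 0 H
  atom 4: C, bond orders sum to 4 (valence 4) → 0 H
  atom 5: C, bond orders sum to 3 (valence 4) → 1 H
  atom 6: O, bond orders sum to 2 (valence 2) → 0 H
  atom 7: C, bond orders sum to 4 (valence 4) → 0 H
  atom 8: O, bond orders sum to 2 (valence 2) → 0 H
  atom 9: C, bond orders sum to 1 (valence 4) → 3 H
  atom 10: C, bond orders sum to 3 (valence 4) → 1 H
  atom 11: C, bond orders sum to 4 (valence 4) → 0 H
  atom 12: F (halogen, monovalent) → 0 H
Totals → C:7, H:5, F:2, N:1, O:2.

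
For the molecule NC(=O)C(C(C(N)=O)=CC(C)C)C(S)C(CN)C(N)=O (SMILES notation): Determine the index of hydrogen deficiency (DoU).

4

Molecular formula: C12H22N4O3S.
DoU = (2C + 2 + N − H − X) / 2, where X is the halogen count and O/S are ignored.
    = (2·12 + 2 + 4 − 22 − 0) / 2 = 8 / 2 = 4.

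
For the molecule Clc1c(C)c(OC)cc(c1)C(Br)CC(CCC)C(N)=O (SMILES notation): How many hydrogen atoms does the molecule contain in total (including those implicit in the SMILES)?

Walk through each heavy atom and fill implicit hydrogens from standard valence (C 4, N 3, O 2, S 2, halogen 1); for lowercase aromatic atoms, an aromatic c carries 1 H when it has two neighbours and 0 H with three, and aromatic n carries 0 H:
  atom 1: Cl (halogen, monovalent) → 0 H
  atom 2: aromatic c, 3 neighbours → 0 H
  atom 3: aromatic c, 3 neighbours → 0 H
  atom 4: C, bond orders sum to 1 (valence 4) → 3 H
  atom 5: aromatic c, 3 neighbours → 0 H
  atom 6: O, bond orders sum to 2 (valence 2) → 0 H
  atom 7: C, bond orders sum to 1 (valence 4) → 3 H
  atom 8: aromatic c, 2 neighbours → 1 H
  atom 9: aromatic c, 3 neighbours → 0 H
  atom 10: aromatic c, 2 neighbours → 1 H
  atom 11: C, bond orders sum to 3 (valence 4) → 1 H
  atom 12: Br (halogen, monovalent) → 0 H
  atom 13: C, bond orders sum to 2 (valence 4) → 2 H
  atom 14: C, bond orders sum to 3 (valence 4) → 1 H
  atom 15: C, bond orders sum to 2 (valence 4) → 2 H
  atom 16: C, bond orders sum to 2 (valence 4) → 2 H
  atom 17: C, bond orders sum to 1 (valence 4) → 3 H
  atom 18: C, bond orders sum to 4 (valence 4) → 0 H
  atom 19: N, bond orders sum to 1 (valence 3) → 2 H
  atom 20: O, bond orders sum to 2 (valence 2) → 0 H
Total hydrogens: 21.

21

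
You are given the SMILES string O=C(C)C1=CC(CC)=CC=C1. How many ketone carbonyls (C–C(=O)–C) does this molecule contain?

1

The ketone motif appears at heavy-atom position 2 in the SMILES.
Ketone count: 1.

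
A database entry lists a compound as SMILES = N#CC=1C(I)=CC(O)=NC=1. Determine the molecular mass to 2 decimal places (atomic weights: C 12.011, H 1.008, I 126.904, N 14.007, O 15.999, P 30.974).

246.01 g/mol

First, the molecular formula is C6H3IN2O (counting implicit H from valence).
  C: 6 × 12.011 = 72.066
  H: 3 × 1.008 = 3.024
  I: 1 × 126.904 = 126.904
  N: 2 × 14.007 = 28.014
  O: 1 × 15.999 = 15.999
Sum: 6×12.011 + 3×1.008 + 1×126.904 + 2×14.007 + 1×15.999 = 246.007 → 246.01 g/mol.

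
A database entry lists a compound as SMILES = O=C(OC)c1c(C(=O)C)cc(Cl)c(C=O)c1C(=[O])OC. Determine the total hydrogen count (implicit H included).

11

Walk through each heavy atom and fill implicit hydrogens from standard valence (C 4, N 3, O 2, S 2, halogen 1); for lowercase aromatic atoms, an aromatic c carries 1 H when it has two neighbours and 0 H with three, and aromatic n carries 0 H:
  atom 1: O, bond orders sum to 2 (valence 2) → 0 H
  atom 2: C, bond orders sum to 4 (valence 4) → 0 H
  atom 3: O, bond orders sum to 2 (valence 2) → 0 H
  atom 4: C, bond orders sum to 1 (valence 4) → 3 H
  atom 5: aromatic c, 3 neighbours → 0 H
  atom 6: aromatic c, 3 neighbours → 0 H
  atom 7: C, bond orders sum to 4 (valence 4) → 0 H
  atom 8: O, bond orders sum to 2 (valence 2) → 0 H
  atom 9: C, bond orders sum to 1 (valence 4) → 3 H
  atom 10: aromatic c, 2 neighbours → 1 H
  atom 11: aromatic c, 3 neighbours → 0 H
  atom 12: Cl (halogen, monovalent) → 0 H
  atom 13: aromatic c, 3 neighbours → 0 H
  atom 14: C, bond orders sum to 3 (valence 4) → 1 H
  atom 15: O, bond orders sum to 2 (valence 2) → 0 H
  atom 16: aromatic c, 3 neighbours → 0 H
  atom 17: C, bond orders sum to 4 (valence 4) → 0 H
  atom 18: O with explicit H count 0
  atom 19: O, bond orders sum to 2 (valence 2) → 0 H
  atom 20: C, bond orders sum to 1 (valence 4) → 3 H
Total hydrogens: 11.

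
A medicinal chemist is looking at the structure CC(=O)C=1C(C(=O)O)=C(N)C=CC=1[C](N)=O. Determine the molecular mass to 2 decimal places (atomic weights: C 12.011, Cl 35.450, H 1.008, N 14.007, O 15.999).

222.20 g/mol

First, the molecular formula is C10H10N2O4 (counting implicit H from valence).
  C: 10 × 12.011 = 120.110
  H: 10 × 1.008 = 10.080
  N: 2 × 14.007 = 28.014
  O: 4 × 15.999 = 63.996
Sum: 10×12.011 + 10×1.008 + 2×14.007 + 4×15.999 = 222.200 → 222.20 g/mol.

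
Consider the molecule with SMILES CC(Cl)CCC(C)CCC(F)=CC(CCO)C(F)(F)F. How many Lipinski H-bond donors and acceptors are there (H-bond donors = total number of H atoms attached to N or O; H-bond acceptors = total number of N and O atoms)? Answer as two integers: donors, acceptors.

Donors: find every N or O and count the H atoms it carries.
  atom 16 (O): bond orders sum to 1 → 1 H
Lipinski HBD = 1.
Acceptors: N atoms = 0, O atoms = 1 → HBA = 1.

1, 1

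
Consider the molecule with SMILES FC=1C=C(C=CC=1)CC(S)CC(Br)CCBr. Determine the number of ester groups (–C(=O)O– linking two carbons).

0

Scan the SMILES for the ester motif — none present.
Groups that are present: 1 thiol.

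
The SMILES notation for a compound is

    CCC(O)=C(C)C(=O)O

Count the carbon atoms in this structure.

6

Count every carbon token in the SMILES (each C, including those in ring-closure positions and inside branches).
Carbon count: 6.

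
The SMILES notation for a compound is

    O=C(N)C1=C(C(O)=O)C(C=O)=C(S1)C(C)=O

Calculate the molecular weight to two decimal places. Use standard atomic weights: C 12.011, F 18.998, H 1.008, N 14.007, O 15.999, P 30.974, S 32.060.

241.22 g/mol

First, the molecular formula is C9H7NO5S (counting implicit H from valence).
  C: 9 × 12.011 = 108.099
  H: 7 × 1.008 = 7.056
  N: 1 × 14.007 = 14.007
  O: 5 × 15.999 = 79.995
  S: 1 × 32.060 = 32.060
Sum: 9×12.011 + 7×1.008 + 1×14.007 + 5×15.999 + 1×32.060 = 241.217 → 241.22 g/mol.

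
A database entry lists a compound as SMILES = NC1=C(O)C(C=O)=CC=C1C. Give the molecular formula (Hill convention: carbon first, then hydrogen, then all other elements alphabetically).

Walk through each heavy atom and fill implicit hydrogens from standard valence (C 4, N 3, O 2, S 2, halogen 1):
  atom 1: N, bond orders sum to 1 (valence 3) → 2 H
  atom 2: C, bond orders sum to 4 (valence 4) → 0 H
  atom 3: C, bond orders sum to 4 (valence 4) → 0 H
  atom 4: O, bond orders sum to 1 (valence 2) → 1 H
  atom 5: C, bond orders sum to 4 (valence 4) → 0 H
  atom 6: C, bond orders sum to 3 (valence 4) → 1 H
  atom 7: O, bond orders sum to 2 (valence 2) → 0 H
  atom 8: C, bond orders sum to 3 (valence 4) → 1 H
  atom 9: C, bond orders sum to 3 (valence 4) → 1 H
  atom 10: C, bond orders sum to 4 (valence 4) → 0 H
  atom 11: C, bond orders sum to 1 (valence 4) → 3 H
Totals → C:8, H:9, N:1, O:2.
In Hill order: C8H9NO2.

C8H9NO2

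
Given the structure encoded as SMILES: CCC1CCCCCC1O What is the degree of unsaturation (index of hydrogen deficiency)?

Degree of unsaturation = (number of rings) + (number of π bonds).
Ring closures in the SMILES: 1.
π bonds: none → 0 DoU from unsaturation.
Total DoU = 1 + 0 = 1.

1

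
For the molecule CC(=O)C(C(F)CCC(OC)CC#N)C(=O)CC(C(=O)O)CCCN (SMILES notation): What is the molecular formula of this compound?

C17H27FN2O5

Walk through each heavy atom and fill implicit hydrogens from standard valence (C 4, N 3, O 2, S 2, halogen 1):
  atom 1: C, bond orders sum to 1 (valence 4) → 3 H
  atom 2: C, bond orders sum to 4 (valence 4) → 0 H
  atom 3: O, bond orders sum to 2 (valence 2) → 0 H
  atom 4: C, bond orders sum to 3 (valence 4) → 1 H
  atom 5: C, bond orders sum to 3 (valence 4) → 1 H
  atom 6: F (halogen, monovalent) → 0 H
  atom 7: C, bond orders sum to 2 (valence 4) → 2 H
  atom 8: C, bond orders sum to 2 (valence 4) → 2 H
  atom 9: C, bond orders sum to 3 (valence 4) → 1 H
  atom 10: O, bond orders sum to 2 (valence 2) → 0 H
  atom 11: C, bond orders sum to 1 (valence 4) → 3 H
  atom 12: C, bond orders sum to 2 (valence 4) → 2 H
  atom 13: C, bond orders sum to 4 (valence 4) → 0 H
  atom 14: N, bond orders sum to 3 (valence 3) → 0 H
  atom 15: C, bond orders sum to 4 (valence 4) → 0 H
  atom 16: O, bond orders sum to 2 (valence 2) → 0 H
  atom 17: C, bond orders sum to 2 (valence 4) → 2 H
  atom 18: C, bond orders sum to 3 (valence 4) → 1 H
  atom 19: C, bond orders sum to 4 (valence 4) → 0 H
  atom 20: O, bond orders sum to 2 (valence 2) → 0 H
  atom 21: O, bond orders sum to 1 (valence 2) → 1 H
  atom 22: C, bond orders sum to 2 (valence 4) → 2 H
  atom 23: C, bond orders sum to 2 (valence 4) → 2 H
  atom 24: C, bond orders sum to 2 (valence 4) → 2 H
  atom 25: N, bond orders sum to 1 (valence 3) → 2 H
Totals → C:17, H:27, F:1, N:2, O:5.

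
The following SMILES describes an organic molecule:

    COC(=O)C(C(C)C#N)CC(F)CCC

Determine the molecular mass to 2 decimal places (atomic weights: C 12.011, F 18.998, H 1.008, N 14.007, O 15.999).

215.27 g/mol

First, the molecular formula is C11H18FNO2 (counting implicit H from valence).
  C: 11 × 12.011 = 132.121
  F: 1 × 18.998 = 18.998
  H: 18 × 1.008 = 18.144
  N: 1 × 14.007 = 14.007
  O: 2 × 15.999 = 31.998
Sum: 11×12.011 + 1×18.998 + 18×1.008 + 1×14.007 + 2×15.999 = 215.268 → 215.27 g/mol.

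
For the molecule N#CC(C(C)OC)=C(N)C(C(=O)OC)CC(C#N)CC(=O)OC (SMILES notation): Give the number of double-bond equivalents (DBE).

Degree of unsaturation = (number of rings) + (number of π bonds).
Ring closures in the SMILES: 0.
π bonds: 3 double bonds (each 1 DoU), 2 triple bonds (each 2 DoU) → 7 DoU from unsaturation.
Total DoU = 0 + 7 = 7.

7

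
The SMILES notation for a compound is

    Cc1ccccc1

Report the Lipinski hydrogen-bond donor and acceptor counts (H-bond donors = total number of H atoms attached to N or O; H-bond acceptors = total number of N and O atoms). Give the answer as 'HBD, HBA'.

Donors: find every N or O and count the H atoms it carries.
  (no N or O atoms present)
Lipinski HBD = 0.
Acceptors: N atoms = 0, O atoms = 0 → HBA = 0.

0, 0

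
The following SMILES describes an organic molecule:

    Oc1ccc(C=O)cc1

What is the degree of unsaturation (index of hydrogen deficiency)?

Molecular formula: C7H6O2.
DoU = (2C + 2 + N − H − X) / 2, where X is the halogen count and O/S are ignored.
    = (2·7 + 2 + 0 − 6 − 0) / 2 = 10 / 2 = 5.

5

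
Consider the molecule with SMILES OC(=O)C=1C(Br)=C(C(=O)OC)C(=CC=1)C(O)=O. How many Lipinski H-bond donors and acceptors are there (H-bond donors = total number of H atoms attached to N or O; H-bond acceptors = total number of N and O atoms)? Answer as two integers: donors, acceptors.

Donors: find every N or O and count the H atoms it carries.
  atom 1 (O): bond orders sum to 1 → 1 H
  atom 3 (O): bond orders sum to 2 → 0 H
  atom 9 (O): bond orders sum to 2 → 0 H
  atom 10 (O): bond orders sum to 2 → 0 H
  atom 16 (O): bond orders sum to 1 → 1 H
  atom 17 (O): bond orders sum to 2 → 0 H
Lipinski HBD = 2.
Acceptors: N atoms = 0, O atoms = 6 → HBA = 6.

2, 6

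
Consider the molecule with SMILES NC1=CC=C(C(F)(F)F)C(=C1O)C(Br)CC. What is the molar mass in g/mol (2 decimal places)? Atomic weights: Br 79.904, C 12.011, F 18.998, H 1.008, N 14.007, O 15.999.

298.10 g/mol

First, the molecular formula is C10H11BrF3NO (counting implicit H from valence).
  Br: 1 × 79.904 = 79.904
  C: 10 × 12.011 = 120.110
  F: 3 × 18.998 = 56.994
  H: 11 × 1.008 = 11.088
  N: 1 × 14.007 = 14.007
  O: 1 × 15.999 = 15.999
Sum: 1×79.904 + 10×12.011 + 3×18.998 + 11×1.008 + 1×14.007 + 1×15.999 = 298.102 → 298.10 g/mol.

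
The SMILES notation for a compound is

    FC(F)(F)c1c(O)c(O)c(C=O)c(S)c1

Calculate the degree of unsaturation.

Molecular formula: C8H5F3O3S.
DoU = (2C + 2 + N − H − X) / 2, where X is the halogen count and O/S are ignored.
    = (2·8 + 2 + 0 − 5 − 3) / 2 = 10 / 2 = 5.

5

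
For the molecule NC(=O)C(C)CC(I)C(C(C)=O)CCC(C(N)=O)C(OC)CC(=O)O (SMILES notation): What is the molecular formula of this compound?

C16H27IN2O6

Walk through each heavy atom and fill implicit hydrogens from standard valence (C 4, N 3, O 2, S 2, halogen 1):
  atom 1: N, bond orders sum to 1 (valence 3) → 2 H
  atom 2: C, bond orders sum to 4 (valence 4) → 0 H
  atom 3: O, bond orders sum to 2 (valence 2) → 0 H
  atom 4: C, bond orders sum to 3 (valence 4) → 1 H
  atom 5: C, bond orders sum to 1 (valence 4) → 3 H
  atom 6: C, bond orders sum to 2 (valence 4) → 2 H
  atom 7: C, bond orders sum to 3 (valence 4) → 1 H
  atom 8: I (halogen, monovalent) → 0 H
  atom 9: C, bond orders sum to 3 (valence 4) → 1 H
  atom 10: C, bond orders sum to 4 (valence 4) → 0 H
  atom 11: C, bond orders sum to 1 (valence 4) → 3 H
  atom 12: O, bond orders sum to 2 (valence 2) → 0 H
  atom 13: C, bond orders sum to 2 (valence 4) → 2 H
  atom 14: C, bond orders sum to 2 (valence 4) → 2 H
  atom 15: C, bond orders sum to 3 (valence 4) → 1 H
  atom 16: C, bond orders sum to 4 (valence 4) → 0 H
  atom 17: N, bond orders sum to 1 (valence 3) → 2 H
  atom 18: O, bond orders sum to 2 (valence 2) → 0 H
  atom 19: C, bond orders sum to 3 (valence 4) → 1 H
  atom 20: O, bond orders sum to 2 (valence 2) → 0 H
  atom 21: C, bond orders sum to 1 (valence 4) → 3 H
  atom 22: C, bond orders sum to 2 (valence 4) → 2 H
  atom 23: C, bond orders sum to 4 (valence 4) → 0 H
  atom 24: O, bond orders sum to 2 (valence 2) → 0 H
  atom 25: O, bond orders sum to 1 (valence 2) → 1 H
Totals → C:16, H:27, I:1, N:2, O:6.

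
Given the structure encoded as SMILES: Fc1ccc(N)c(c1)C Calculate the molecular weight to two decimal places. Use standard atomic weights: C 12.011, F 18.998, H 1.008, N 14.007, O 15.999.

First, the molecular formula is C7H8FN (counting implicit H from valence).
  C: 7 × 12.011 = 84.077
  F: 1 × 18.998 = 18.998
  H: 8 × 1.008 = 8.064
  N: 1 × 14.007 = 14.007
Sum: 7×12.011 + 1×18.998 + 8×1.008 + 1×14.007 = 125.146 → 125.15 g/mol.

125.15 g/mol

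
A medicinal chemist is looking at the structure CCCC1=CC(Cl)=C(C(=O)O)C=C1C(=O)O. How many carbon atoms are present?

Count every carbon token in the SMILES (each C, including those in ring-closure positions and inside branches).
Carbon count: 11.

11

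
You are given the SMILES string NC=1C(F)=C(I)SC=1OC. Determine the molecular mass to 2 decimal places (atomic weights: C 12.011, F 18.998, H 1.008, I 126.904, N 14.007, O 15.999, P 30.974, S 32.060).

273.06 g/mol

First, the molecular formula is C5H5FINOS (counting implicit H from valence).
  C: 5 × 12.011 = 60.055
  F: 1 × 18.998 = 18.998
  H: 5 × 1.008 = 5.040
  I: 1 × 126.904 = 126.904
  N: 1 × 14.007 = 14.007
  O: 1 × 15.999 = 15.999
  S: 1 × 32.060 = 32.060
Sum: 5×12.011 + 1×18.998 + 5×1.008 + 1×126.904 + 1×14.007 + 1×15.999 + 1×32.060 = 273.063 → 273.06 g/mol.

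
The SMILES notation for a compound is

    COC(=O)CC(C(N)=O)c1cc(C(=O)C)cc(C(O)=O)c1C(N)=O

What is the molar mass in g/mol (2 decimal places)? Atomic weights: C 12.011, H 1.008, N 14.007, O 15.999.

First, the molecular formula is C15H16N2O7 (counting implicit H from valence).
  C: 15 × 12.011 = 180.165
  H: 16 × 1.008 = 16.128
  N: 2 × 14.007 = 28.014
  O: 7 × 15.999 = 111.993
Sum: 15×12.011 + 16×1.008 + 2×14.007 + 7×15.999 = 336.300 → 336.30 g/mol.

336.30 g/mol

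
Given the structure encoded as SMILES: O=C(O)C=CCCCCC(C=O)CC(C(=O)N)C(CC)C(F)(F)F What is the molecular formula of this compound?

C16H24F3NO4

Walk through each heavy atom and fill implicit hydrogens from standard valence (C 4, N 3, O 2, S 2, halogen 1):
  atom 1: O, bond orders sum to 2 (valence 2) → 0 H
  atom 2: C, bond orders sum to 4 (valence 4) → 0 H
  atom 3: O, bond orders sum to 1 (valence 2) → 1 H
  atom 4: C, bond orders sum to 3 (valence 4) → 1 H
  atom 5: C, bond orders sum to 3 (valence 4) → 1 H
  atom 6: C, bond orders sum to 2 (valence 4) → 2 H
  atom 7: C, bond orders sum to 2 (valence 4) → 2 H
  atom 8: C, bond orders sum to 2 (valence 4) → 2 H
  atom 9: C, bond orders sum to 2 (valence 4) → 2 H
  atom 10: C, bond orders sum to 3 (valence 4) → 1 H
  atom 11: C, bond orders sum to 3 (valence 4) → 1 H
  atom 12: O, bond orders sum to 2 (valence 2) → 0 H
  atom 13: C, bond orders sum to 2 (valence 4) → 2 H
  atom 14: C, bond orders sum to 3 (valence 4) → 1 H
  atom 15: C, bond orders sum to 4 (valence 4) → 0 H
  atom 16: O, bond orders sum to 2 (valence 2) → 0 H
  atom 17: N, bond orders sum to 1 (valence 3) → 2 H
  atom 18: C, bond orders sum to 3 (valence 4) → 1 H
  atom 19: C, bond orders sum to 2 (valence 4) → 2 H
  atom 20: C, bond orders sum to 1 (valence 4) → 3 H
  atom 21: C, bond orders sum to 4 (valence 4) → 0 H
  atom 22: F (halogen, monovalent) → 0 H
  atom 23: F (halogen, monovalent) → 0 H
  atom 24: F (halogen, monovalent) → 0 H
Totals → C:16, H:24, F:3, N:1, O:4.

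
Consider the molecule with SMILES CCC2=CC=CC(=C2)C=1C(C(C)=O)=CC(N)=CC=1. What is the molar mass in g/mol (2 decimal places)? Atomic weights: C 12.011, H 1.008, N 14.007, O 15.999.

239.32 g/mol

First, the molecular formula is C16H17NO (counting implicit H from valence).
  C: 16 × 12.011 = 192.176
  H: 17 × 1.008 = 17.136
  N: 1 × 14.007 = 14.007
  O: 1 × 15.999 = 15.999
Sum: 16×12.011 + 17×1.008 + 1×14.007 + 1×15.999 = 239.318 → 239.32 g/mol.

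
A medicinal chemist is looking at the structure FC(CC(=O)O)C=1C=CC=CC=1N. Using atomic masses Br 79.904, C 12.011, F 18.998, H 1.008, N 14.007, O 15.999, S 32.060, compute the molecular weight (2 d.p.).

First, the molecular formula is C9H10FNO2 (counting implicit H from valence).
  C: 9 × 12.011 = 108.099
  F: 1 × 18.998 = 18.998
  H: 10 × 1.008 = 10.080
  N: 1 × 14.007 = 14.007
  O: 2 × 15.999 = 31.998
Sum: 9×12.011 + 1×18.998 + 10×1.008 + 1×14.007 + 2×15.999 = 183.182 → 183.18 g/mol.

183.18 g/mol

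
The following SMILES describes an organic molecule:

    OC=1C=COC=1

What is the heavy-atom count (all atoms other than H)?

Every atom symbol written in the SMILES (organic subset) is one heavy atom; implicit H are not written.
Heavy atoms by element → C:4, O:2.
Total: 6.

6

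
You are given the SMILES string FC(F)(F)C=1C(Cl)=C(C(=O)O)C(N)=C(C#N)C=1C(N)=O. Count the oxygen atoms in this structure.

Scan the SMILES for O atoms (remember two-letter symbols like Cl and Br are single atoms).
Oxygen count: 3.

3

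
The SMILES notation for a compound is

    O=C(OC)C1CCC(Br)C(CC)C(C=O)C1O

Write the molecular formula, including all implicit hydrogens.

Walk through each heavy atom and fill implicit hydrogens from standard valence (C 4, N 3, O 2, S 2, halogen 1):
  atom 1: O, bond orders sum to 2 (valence 2) → 0 H
  atom 2: C, bond orders sum to 4 (valence 4) → 0 H
  atom 3: O, bond orders sum to 2 (valence 2) → 0 H
  atom 4: C, bond orders sum to 1 (valence 4) → 3 H
  atom 5: C, bond orders sum to 3 (valence 4) → 1 H
  atom 6: C, bond orders sum to 2 (valence 4) → 2 H
  atom 7: C, bond orders sum to 2 (valence 4) → 2 H
  atom 8: C, bond orders sum to 3 (valence 4) → 1 H
  atom 9: Br (halogen, monovalent) → 0 H
  atom 10: C, bond orders sum to 3 (valence 4) → 1 H
  atom 11: C, bond orders sum to 2 (valence 4) → 2 H
  atom 12: C, bond orders sum to 1 (valence 4) → 3 H
  atom 13: C, bond orders sum to 3 (valence 4) → 1 H
  atom 14: C, bond orders sum to 3 (valence 4) → 1 H
  atom 15: O, bond orders sum to 2 (valence 2) → 0 H
  atom 16: C, bond orders sum to 3 (valence 4) → 1 H
  atom 17: O, bond orders sum to 1 (valence 2) → 1 H
Totals → C:12, H:19, Br:1, O:4.

C12H19BrO4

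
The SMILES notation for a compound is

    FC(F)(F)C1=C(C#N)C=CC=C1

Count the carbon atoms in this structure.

8

Count every carbon token in the SMILES (each C, including those in ring-closure positions and inside branches).
Carbon count: 8.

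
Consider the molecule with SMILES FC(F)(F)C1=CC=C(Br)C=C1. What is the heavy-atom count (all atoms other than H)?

11

Every atom symbol written in the SMILES (organic subset) is one heavy atom; implicit H are not written.
Heavy atoms by element → Br:1, C:7, F:3.
Total: 11.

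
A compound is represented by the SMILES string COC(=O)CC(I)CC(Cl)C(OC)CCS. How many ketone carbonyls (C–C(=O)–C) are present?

0

Scan the SMILES for the ketone motif — none present.
Groups that are present: 1 ester, 1 ether, 1 thiol.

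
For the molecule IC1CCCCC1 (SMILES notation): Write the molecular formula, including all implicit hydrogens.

Walk through each heavy atom and fill implicit hydrogens from standard valence (C 4, N 3, O 2, S 2, halogen 1):
  atom 1: I (halogen, monovalent) → 0 H
  atom 2: C, bond orders sum to 3 (valence 4) → 1 H
  atom 3: C, bond orders sum to 2 (valence 4) → 2 H
  atom 4: C, bond orders sum to 2 (valence 4) → 2 H
  atom 5: C, bond orders sum to 2 (valence 4) → 2 H
  atom 6: C, bond orders sum to 2 (valence 4) → 2 H
  atom 7: C, bond orders sum to 2 (valence 4) → 2 H
Totals → C:6, H:11, I:1.

C6H11I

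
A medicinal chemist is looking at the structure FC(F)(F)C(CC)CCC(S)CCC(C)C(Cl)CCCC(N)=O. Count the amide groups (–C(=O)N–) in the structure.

1

The amide motif appears at heavy-atom position 21 in the SMILES.
Other groups present: 1 thiol.
Amide count: 1.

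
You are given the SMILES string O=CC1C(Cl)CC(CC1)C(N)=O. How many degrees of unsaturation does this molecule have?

Molecular formula: C8H12ClNO2.
DoU = (2C + 2 + N − H − X) / 2, where X is the halogen count and O/S are ignored.
    = (2·8 + 2 + 1 − 12 − 1) / 2 = 6 / 2 = 3.

3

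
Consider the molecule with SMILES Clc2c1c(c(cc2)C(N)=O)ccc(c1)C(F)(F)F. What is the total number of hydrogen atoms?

7

Walk through each heavy atom and fill implicit hydrogens from standard valence (C 4, N 3, O 2, S 2, halogen 1); for lowercase aromatic atoms, an aromatic c carries 1 H when it has two neighbours and 0 H with three, and aromatic n carries 0 H:
  atom 1: Cl (halogen, monovalent) → 0 H
  atom 2: aromatic c, 3 neighbours → 0 H
  atom 3: aromatic c, 3 neighbours → 0 H
  atom 4: aromatic c, 3 neighbours → 0 H
  atom 5: aromatic c, 3 neighbours → 0 H
  atom 6: aromatic c, 2 neighbours → 1 H
  atom 7: aromatic c, 2 neighbours → 1 H
  atom 8: C, bond orders sum to 4 (valence 4) → 0 H
  atom 9: N, bond orders sum to 1 (valence 3) → 2 H
  atom 10: O, bond orders sum to 2 (valence 2) → 0 H
  atom 11: aromatic c, 2 neighbours → 1 H
  atom 12: aromatic c, 2 neighbours → 1 H
  atom 13: aromatic c, 3 neighbours → 0 H
  atom 14: aromatic c, 2 neighbours → 1 H
  atom 15: C, bond orders sum to 4 (valence 4) → 0 H
  atom 16: F (halogen, monovalent) → 0 H
  atom 17: F (halogen, monovalent) → 0 H
  atom 18: F (halogen, monovalent) → 0 H
Total hydrogens: 7.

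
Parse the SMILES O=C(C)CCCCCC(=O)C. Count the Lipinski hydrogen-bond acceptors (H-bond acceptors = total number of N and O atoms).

N atoms: 0; O atoms: 2.
Lipinski HBA = 0 + 2 = 2.

2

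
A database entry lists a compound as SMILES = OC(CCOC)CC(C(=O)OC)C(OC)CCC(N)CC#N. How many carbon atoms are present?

15

Count every carbon token in the SMILES (each C, including those in ring-closure positions and inside branches).
Carbon count: 15.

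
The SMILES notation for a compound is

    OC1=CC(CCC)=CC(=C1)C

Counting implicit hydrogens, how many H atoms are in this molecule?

Walk through each heavy atom and fill implicit hydrogens from standard valence (C 4, N 3, O 2, S 2, halogen 1):
  atom 1: O, bond orders sum to 1 (valence 2) → 1 H
  atom 2: C, bond orders sum to 4 (valence 4) → 0 H
  atom 3: C, bond orders sum to 3 (valence 4) → 1 H
  atom 4: C, bond orders sum to 4 (valence 4) → 0 H
  atom 5: C, bond orders sum to 2 (valence 4) → 2 H
  atom 6: C, bond orders sum to 2 (valence 4) → 2 H
  atom 7: C, bond orders sum to 1 (valence 4) → 3 H
  atom 8: C, bond orders sum to 3 (valence 4) → 1 H
  atom 9: C, bond orders sum to 4 (valence 4) → 0 H
  atom 10: C, bond orders sum to 3 (valence 4) → 1 H
  atom 11: C, bond orders sum to 1 (valence 4) → 3 H
Total hydrogens: 14.

14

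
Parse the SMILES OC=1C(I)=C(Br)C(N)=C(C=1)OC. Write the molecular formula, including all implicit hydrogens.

Walk through each heavy atom and fill implicit hydrogens from standard valence (C 4, N 3, O 2, S 2, halogen 1):
  atom 1: O, bond orders sum to 1 (valence 2) → 1 H
  atom 2: C, bond orders sum to 4 (valence 4) → 0 H
  atom 3: C, bond orders sum to 4 (valence 4) → 0 H
  atom 4: I (halogen, monovalent) → 0 H
  atom 5: C, bond orders sum to 4 (valence 4) → 0 H
  atom 6: Br (halogen, monovalent) → 0 H
  atom 7: C, bond orders sum to 4 (valence 4) → 0 H
  atom 8: N, bond orders sum to 1 (valence 3) → 2 H
  atom 9: C, bond orders sum to 4 (valence 4) → 0 H
  atom 10: C, bond orders sum to 3 (valence 4) → 1 H
  atom 11: O, bond orders sum to 2 (valence 2) → 0 H
  atom 12: C, bond orders sum to 1 (valence 4) → 3 H
Totals → C:7, H:7, Br:1, I:1, N:1, O:2.
In Hill order: C7H7BrINO2.

C7H7BrINO2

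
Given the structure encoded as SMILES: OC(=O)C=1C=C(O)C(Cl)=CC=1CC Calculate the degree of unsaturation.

5

Degree of unsaturation = (number of rings) + (number of π bonds).
Ring closures in the SMILES: 1.
π bonds: 4 double bonds (each 1 DoU) → 4 DoU from unsaturation.
Total DoU = 1 + 4 = 5.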